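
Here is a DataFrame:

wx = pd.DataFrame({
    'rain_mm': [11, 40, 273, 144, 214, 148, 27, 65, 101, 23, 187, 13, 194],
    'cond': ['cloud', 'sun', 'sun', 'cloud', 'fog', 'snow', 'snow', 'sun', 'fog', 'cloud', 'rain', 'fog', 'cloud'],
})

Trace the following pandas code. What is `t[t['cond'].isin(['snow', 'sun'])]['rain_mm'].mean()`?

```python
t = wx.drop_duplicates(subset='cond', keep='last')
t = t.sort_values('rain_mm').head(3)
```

46.0

drop duplicate cond (keep=last):
    rain_mm   cond
6        27   snow
7        65    sun
10      187   rain
11       13    fog
12      194  cloud
sort by rain_mm:
    rain_mm   cond
11       13    fog
6        27   snow
7        65    sun
10      187   rain
12      194  cloud
take first 3 rows:
    rain_mm  cond
11       13   fog
6        27  snow
7        65   sun
filter rows where cond in ['snow', 'sun']:
   rain_mm  cond
6       27  snow
7       65   sun
Then the mean of column 'rain_mm': 46.0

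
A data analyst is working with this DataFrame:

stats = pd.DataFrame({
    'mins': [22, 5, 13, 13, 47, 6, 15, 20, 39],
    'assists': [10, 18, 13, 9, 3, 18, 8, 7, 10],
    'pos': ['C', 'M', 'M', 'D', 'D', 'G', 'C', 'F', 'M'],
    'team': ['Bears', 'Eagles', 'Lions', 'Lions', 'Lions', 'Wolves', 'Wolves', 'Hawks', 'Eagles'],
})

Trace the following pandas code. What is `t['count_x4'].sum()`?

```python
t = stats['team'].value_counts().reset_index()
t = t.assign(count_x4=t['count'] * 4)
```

value_counts of team:
team
Lions     3
Eagles    2
Wolves    2
Bears     1
Hawks     1
Name: count, dtype: int64
reset_index():
     team  count
0   Lions      3
1  Eagles      2
2  Wolves      2
3   Bears      1
4   Hawks      1
add column count_x4 = t['count'] * 4:
     team  count  count_x4
0   Lions      3        12
1  Eagles      2         8
2  Wolves      2         8
3   Bears      1         4
4   Hawks      1         4
Hence 36.

36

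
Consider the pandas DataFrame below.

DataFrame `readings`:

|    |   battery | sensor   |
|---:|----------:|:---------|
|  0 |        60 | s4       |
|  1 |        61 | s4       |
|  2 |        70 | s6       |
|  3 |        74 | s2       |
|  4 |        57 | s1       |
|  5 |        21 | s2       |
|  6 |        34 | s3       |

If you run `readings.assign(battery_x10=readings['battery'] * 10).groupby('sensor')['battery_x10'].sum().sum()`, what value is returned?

3770

add column battery_x10 = readings['battery'] * 10:
   battery sensor  battery_x10
0       60     s4          600
1       61     s4          610
2       70     s6          700
3       74     s2          740
4       57     s1          570
5       21     s2          210
6       34     s3          340
group by sensor, sum of battery_x10:
sensor
s1     570
s2     950
s3     340
s4    1210
s6     700
Name: battery_x10, dtype: int64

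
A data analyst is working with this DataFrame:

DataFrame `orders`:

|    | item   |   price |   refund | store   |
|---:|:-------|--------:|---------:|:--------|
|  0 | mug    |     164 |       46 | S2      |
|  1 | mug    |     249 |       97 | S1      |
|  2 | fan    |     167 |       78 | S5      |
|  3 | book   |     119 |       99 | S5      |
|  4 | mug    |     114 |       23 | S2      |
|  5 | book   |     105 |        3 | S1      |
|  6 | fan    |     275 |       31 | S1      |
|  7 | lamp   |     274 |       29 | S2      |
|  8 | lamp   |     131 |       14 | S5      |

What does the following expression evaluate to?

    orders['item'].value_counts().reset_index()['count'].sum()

value_counts of item:
item
mug     3
fan     2
book    2
lamp    2
Name: count, dtype: int64
reset_index():
   item  count
0   mug      3
1   fan      2
2  book      2
3  lamp      2
Hence 9.

9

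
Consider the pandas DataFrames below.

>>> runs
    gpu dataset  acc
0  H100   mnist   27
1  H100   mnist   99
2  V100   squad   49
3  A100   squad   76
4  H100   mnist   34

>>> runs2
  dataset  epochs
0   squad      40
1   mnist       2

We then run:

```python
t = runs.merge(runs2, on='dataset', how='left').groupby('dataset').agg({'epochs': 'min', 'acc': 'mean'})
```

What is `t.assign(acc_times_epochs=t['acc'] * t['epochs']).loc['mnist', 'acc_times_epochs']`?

merge on 'dataset' (how='left') → 5 rows:
    gpu dataset  acc  epochs
0  H100   mnist   27       2
1  H100   mnist   99       2
2  V100   squad   49      40
3  A100   squad   76      40
4  H100   mnist   34       2
group by dataset: min(epochs), mean(acc):
         epochs        acc
dataset                   
mnist         2  53.333333
squad        40  62.500000
add column acc_times_epochs = t['acc'] * t['epochs']:
         epochs        acc  acc_times_epochs
dataset                                     
mnist         2  53.333333        106.666667
squad        40  62.500000       2500.000000
Reading off the value at row 'mnist', column 'acc_times_epochs', we get 106.666666667.

106.666666667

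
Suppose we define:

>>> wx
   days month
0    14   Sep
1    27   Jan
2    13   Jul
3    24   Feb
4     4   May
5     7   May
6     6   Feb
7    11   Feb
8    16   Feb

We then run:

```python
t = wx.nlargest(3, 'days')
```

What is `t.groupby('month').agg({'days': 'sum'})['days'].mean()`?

take 3 rows with largest days:
   days month
1    27   Jan
3    24   Feb
8    16   Feb
group by month, sum of days:
       days
month      
Feb      40
Jan      27

33.5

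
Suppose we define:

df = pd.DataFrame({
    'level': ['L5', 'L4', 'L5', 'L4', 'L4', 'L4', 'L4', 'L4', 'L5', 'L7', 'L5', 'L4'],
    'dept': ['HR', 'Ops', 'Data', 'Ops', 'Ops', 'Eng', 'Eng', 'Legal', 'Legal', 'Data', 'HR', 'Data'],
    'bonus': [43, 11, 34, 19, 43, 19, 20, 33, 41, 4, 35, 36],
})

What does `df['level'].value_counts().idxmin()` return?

L7

value_counts of level:
level
L4    7
L5    4
L7    1
Name: count, dtype: int64
Then the label with the smallest value: L7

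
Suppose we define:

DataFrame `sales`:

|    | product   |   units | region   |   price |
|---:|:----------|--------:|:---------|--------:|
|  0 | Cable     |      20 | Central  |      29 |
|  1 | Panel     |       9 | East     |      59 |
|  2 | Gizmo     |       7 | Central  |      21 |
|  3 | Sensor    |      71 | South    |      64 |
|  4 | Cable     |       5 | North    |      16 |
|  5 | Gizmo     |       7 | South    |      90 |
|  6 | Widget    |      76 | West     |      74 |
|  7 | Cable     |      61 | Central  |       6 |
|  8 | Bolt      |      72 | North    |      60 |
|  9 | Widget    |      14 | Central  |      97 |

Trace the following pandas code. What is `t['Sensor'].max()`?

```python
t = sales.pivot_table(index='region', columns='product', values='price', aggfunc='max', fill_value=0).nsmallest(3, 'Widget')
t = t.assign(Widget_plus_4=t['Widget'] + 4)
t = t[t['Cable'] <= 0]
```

64

pivot: rows=region, cols=product, max(price):
product  Bolt  Cable  Gizmo  Panel  Sensor  Widget
region                                            
Central     0     29     21      0       0      97
East        0      0      0     59       0       0
North      60     16      0      0       0       0
South       0      0     90      0      64       0
West        0      0      0      0       0      74
take 3 rows with smallest Widget:
product  Bolt  Cable  Gizmo  Panel  Sensor  Widget
region                                            
East        0      0      0     59       0       0
North      60     16      0      0       0       0
South       0      0     90      0      64       0
add column Widget_plus_4 = t['Widget'] + 4:
product  Bolt  Cable  Gizmo  Panel  Sensor  Widget  Widget_plus_4
region                                                           
East        0      0      0     59       0       0              4
North      60     16      0      0       0       0              4
South       0      0     90      0      64       0              4
filter rows where Cable <= 0:
product  Bolt  Cable  Gizmo  Panel  Sensor  Widget  Widget_plus_4
region                                                           
East        0      0      0     59       0       0              4
South       0      0     90      0      64       0              4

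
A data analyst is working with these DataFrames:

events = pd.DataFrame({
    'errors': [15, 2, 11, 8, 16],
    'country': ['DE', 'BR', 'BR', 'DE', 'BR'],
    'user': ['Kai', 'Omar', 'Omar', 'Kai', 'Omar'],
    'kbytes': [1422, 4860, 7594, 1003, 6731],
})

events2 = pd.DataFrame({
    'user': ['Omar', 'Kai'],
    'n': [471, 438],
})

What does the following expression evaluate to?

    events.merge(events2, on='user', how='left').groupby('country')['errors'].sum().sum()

52

merge on 'user' (how='left') → 5 rows:
   errors country  user  kbytes    n
0      15      DE   Kai    1422  438
1       2      BR  Omar    4860  471
2      11      BR  Omar    7594  471
3       8      DE   Kai    1003  438
4      16      BR  Omar    6731  471
group by country, sum of errors:
country
BR    29
DE    23
Name: errors, dtype: int64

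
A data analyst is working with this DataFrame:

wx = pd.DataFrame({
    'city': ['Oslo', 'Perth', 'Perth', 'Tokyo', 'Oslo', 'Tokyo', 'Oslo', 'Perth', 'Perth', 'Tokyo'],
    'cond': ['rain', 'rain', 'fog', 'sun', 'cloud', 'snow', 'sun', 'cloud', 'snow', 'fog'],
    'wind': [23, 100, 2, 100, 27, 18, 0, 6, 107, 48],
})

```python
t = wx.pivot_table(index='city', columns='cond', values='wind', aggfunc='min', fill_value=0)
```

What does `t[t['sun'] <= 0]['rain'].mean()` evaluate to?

61.5

pivot: rows=city, cols=cond, min(wind):
cond   cloud  fog  rain  snow  sun
city                              
Oslo      27    0    23     0    0
Perth      6    2   100   107    0
Tokyo      0   48     0    18  100
filter rows where sun <= 0:
cond   cloud  fog  rain  snow  sun
city                              
Oslo      27    0    23     0    0
Perth      6    2   100   107    0
The mean of column 'rain' is 61.5.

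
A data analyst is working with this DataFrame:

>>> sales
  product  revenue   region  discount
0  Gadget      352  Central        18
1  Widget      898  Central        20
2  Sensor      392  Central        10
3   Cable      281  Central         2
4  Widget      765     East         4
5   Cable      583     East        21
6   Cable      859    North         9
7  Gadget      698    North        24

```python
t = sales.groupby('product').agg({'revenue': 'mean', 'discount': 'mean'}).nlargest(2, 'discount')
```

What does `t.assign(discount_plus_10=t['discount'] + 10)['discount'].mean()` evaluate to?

group by product: mean(revenue), mean(discount):
            revenue   discount
product                       
Cable    574.333333  10.666667
Gadget   525.000000  21.000000
Sensor   392.000000  10.000000
Widget   831.500000  12.000000
take 2 rows with largest discount:
         revenue  discount
product                   
Gadget     525.0      21.0
Widget     831.5      12.0
add column discount_plus_10 = t['discount'] + 10:
         revenue  discount  discount_plus_10
product                                     
Gadget     525.0      21.0              31.0
Widget     831.5      12.0              22.0
So mean() = 16.5.

16.5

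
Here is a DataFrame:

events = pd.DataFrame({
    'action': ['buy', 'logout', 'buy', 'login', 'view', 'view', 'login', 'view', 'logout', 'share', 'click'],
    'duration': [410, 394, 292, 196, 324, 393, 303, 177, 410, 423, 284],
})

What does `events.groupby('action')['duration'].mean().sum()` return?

2007.5

group by action, mean of duration:
action
buy       351.0
click     284.0
login     249.5
logout    402.0
share     423.0
view      298.0
Name: duration, dtype: float64
sum of the resulting series → 2007.5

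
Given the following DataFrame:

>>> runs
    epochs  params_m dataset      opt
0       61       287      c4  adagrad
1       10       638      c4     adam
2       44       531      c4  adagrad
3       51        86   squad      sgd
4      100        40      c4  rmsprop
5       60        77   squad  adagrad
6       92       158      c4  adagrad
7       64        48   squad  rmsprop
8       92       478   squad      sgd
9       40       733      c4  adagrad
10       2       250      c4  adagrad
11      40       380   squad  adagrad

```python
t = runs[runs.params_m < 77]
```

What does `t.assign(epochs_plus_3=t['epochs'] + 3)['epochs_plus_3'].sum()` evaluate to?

170

filter rows where params_m < 77:
   epochs  params_m dataset      opt
4     100        40      c4  rmsprop
7      64        48   squad  rmsprop
add column epochs_plus_3 = t['epochs'] + 3:
   epochs  params_m dataset      opt  epochs_plus_3
4     100        40      c4  rmsprop            103
7      64        48   squad  rmsprop             67
Reading off the sum of column 'epochs_plus_3', we get 170.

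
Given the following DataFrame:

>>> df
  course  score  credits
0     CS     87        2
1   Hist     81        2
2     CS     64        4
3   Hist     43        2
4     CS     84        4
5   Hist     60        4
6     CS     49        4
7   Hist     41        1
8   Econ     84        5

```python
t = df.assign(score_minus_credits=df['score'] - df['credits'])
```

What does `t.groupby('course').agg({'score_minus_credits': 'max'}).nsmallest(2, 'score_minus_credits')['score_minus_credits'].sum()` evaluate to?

158

add column score_minus_credits = df['score'] - df['credits']:
  course  score  credits  score_minus_credits
0     CS     87        2                   85
1   Hist     81        2                   79
2     CS     64        4                   60
3   Hist     43        2                   41
4     CS     84        4                   80
5   Hist     60        4                   56
6     CS     49        4                   45
7   Hist     41        1                   40
8   Econ     84        5                   79
group by course, max of score_minus_credits:
        score_minus_credits
course                     
CS                       85
Econ                     79
Hist                     79
take 2 rows with smallest score_minus_credits:
        score_minus_credits
course                     
Econ                     79
Hist                     79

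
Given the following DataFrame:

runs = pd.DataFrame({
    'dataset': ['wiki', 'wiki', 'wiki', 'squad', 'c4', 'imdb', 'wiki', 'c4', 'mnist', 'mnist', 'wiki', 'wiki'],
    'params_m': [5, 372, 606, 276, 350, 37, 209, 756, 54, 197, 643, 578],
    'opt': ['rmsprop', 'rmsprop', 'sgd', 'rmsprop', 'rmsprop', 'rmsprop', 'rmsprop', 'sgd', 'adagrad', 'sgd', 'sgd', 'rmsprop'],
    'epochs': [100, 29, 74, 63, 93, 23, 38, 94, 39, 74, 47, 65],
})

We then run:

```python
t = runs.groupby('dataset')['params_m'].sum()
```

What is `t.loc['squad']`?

group by dataset, sum of params_m:
dataset
c4       1106
imdb       37
mnist     251
squad     276
wiki     2413
Name: params_m, dtype: int64

276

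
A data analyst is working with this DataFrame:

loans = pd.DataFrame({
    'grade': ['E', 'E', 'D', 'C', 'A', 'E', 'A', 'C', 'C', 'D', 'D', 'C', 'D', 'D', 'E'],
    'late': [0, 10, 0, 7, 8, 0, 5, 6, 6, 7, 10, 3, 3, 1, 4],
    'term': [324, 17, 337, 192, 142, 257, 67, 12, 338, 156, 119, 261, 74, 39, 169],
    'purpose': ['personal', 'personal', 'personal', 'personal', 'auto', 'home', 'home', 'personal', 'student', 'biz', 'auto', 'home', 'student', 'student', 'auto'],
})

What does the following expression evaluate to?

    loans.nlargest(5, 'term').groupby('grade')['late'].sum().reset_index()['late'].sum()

take 5 rows with largest term:
   grade  late  term   purpose
8      C     6   338   student
2      D     0   337  personal
0      E     0   324  personal
11     C     3   261      home
5      E     0   257      home
group by grade, sum of late:
grade
C    9
D    0
E    0
Name: late, dtype: int64
reset_index():
  grade  late
0     C     9
1     D     0
2     E     0

9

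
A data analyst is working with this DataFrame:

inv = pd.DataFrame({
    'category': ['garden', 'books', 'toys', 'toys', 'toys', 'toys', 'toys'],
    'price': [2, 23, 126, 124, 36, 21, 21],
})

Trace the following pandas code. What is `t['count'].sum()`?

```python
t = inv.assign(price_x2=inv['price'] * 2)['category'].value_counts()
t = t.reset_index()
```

add column price_x2 = inv['price'] * 2:
  category  price  price_x2
0   garden      2         4
1    books     23        46
2     toys    126       252
3     toys    124       248
4     toys     36        72
5     toys     21        42
6     toys     21        42
value_counts of category:
category
toys      5
garden    1
books     1
Name: count, dtype: int64
reset_index():
  category  count
0     toys      5
1   garden      1
2    books      1

7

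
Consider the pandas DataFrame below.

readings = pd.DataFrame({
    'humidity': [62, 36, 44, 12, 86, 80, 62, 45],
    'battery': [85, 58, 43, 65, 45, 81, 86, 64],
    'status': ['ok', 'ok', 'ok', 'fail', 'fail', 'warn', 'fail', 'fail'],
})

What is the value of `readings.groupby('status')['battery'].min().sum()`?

group by status, min of battery:
status
fail    45
ok      43
warn    81
Name: battery, dtype: int64
Taking the sum of the resulting series gives 169.

169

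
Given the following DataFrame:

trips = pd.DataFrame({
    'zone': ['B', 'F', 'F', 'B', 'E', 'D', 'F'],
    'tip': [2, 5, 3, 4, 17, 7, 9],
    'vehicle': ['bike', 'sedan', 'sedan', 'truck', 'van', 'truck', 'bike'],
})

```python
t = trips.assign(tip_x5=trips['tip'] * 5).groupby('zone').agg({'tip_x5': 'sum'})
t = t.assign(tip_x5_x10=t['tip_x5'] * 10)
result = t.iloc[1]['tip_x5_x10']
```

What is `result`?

350

add column tip_x5 = trips['tip'] * 5:
  zone  tip vehicle  tip_x5
0    B    2    bike      10
1    F    5   sedan      25
2    F    3   sedan      15
3    B    4   truck      20
4    E   17     van      85
5    D    7   truck      35
6    F    9    bike      45
group by zone, sum of tip_x5:
      tip_x5
zone        
B         30
D         35
E         85
F         85
add column tip_x5_x10 = t['tip_x5'] * 10:
      tip_x5  tip_x5_x10
zone                    
B         30         300
D         35         350
E         85         850
F         85         850
So iloc[1]['tip_x5_x10'] = 350.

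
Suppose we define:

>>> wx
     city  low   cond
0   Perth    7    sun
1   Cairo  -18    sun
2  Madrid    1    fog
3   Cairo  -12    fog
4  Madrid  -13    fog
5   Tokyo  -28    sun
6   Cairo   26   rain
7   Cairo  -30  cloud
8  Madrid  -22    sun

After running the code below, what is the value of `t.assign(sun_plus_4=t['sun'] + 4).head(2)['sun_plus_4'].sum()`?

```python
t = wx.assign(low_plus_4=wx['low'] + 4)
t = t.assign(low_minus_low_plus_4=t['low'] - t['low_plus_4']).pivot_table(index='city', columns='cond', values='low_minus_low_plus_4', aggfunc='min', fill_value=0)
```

0

add column low_plus_4 = wx['low'] + 4:
     city  low   cond  low_plus_4
0   Perth    7    sun          11
1   Cairo  -18    sun         -14
2  Madrid    1    fog           5
3   Cairo  -12    fog          -8
4  Madrid  -13    fog          -9
5   Tokyo  -28    sun         -24
6   Cairo   26   rain          30
7   Cairo  -30  cloud         -26
8  Madrid  -22    sun         -18
add column low_minus_low_plus_4 = t['low'] - t['low_plus_4']:
     city  low   cond  low_plus_4  low_minus_low_plus_4
0   Perth    7    sun          11                    -4
1   Cairo  -18    sun         -14                    -4
2  Madrid    1    fog           5                    -4
3   Cairo  -12    fog          -8                    -4
4  Madrid  -13    fog          -9                    -4
5   Tokyo  -28    sun         -24                    -4
6   Cairo   26   rain          30                    -4
7   Cairo  -30  cloud         -26                    -4
8  Madrid  -22    sun         -18                    -4
pivot: rows=city, cols=cond, min(low_minus_low_plus_4):
cond    cloud  fog  rain  sun
city                         
Cairo      -4   -4    -4   -4
Madrid      0   -4     0   -4
Perth       0    0     0   -4
Tokyo       0    0     0   -4
add column sun_plus_4 = t['sun'] + 4:
cond    cloud  fog  rain  sun  sun_plus_4
city                                     
Cairo      -4   -4    -4   -4           0
Madrid      0   -4     0   -4           0
Perth       0    0     0   -4           0
Tokyo       0    0     0   -4           0
take first 2 rows:
cond    cloud  fog  rain  sun  sun_plus_4
city                                     
Cairo      -4   -4    -4   -4           0
Madrid      0   -4     0   -4           0
Finally, sum of column 'sun_plus_4' = 0.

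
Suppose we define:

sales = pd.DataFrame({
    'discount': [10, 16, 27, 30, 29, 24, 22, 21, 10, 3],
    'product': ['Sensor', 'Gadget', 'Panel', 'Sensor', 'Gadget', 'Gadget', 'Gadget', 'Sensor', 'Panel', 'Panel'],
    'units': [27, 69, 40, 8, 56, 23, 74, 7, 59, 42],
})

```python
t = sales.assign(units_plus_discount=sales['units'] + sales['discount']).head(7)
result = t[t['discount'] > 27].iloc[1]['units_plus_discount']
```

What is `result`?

add column units_plus_discount = sales['units'] + sales['discount']:
   discount product  units  units_plus_discount
0        10  Sensor     27                   37
1        16  Gadget     69                   85
2        27   Panel     40                   67
3        30  Sensor      8                   38
4        29  Gadget     56                   85
5        24  Gadget     23                   47
6        22  Gadget     74                   96
7        21  Sensor      7                   28
8        10   Panel     59                   69
9         3   Panel     42                   45
take first 7 rows:
   discount product  units  units_plus_discount
0        10  Sensor     27                   37
1        16  Gadget     69                   85
2        27   Panel     40                   67
3        30  Sensor      8                   38
4        29  Gadget     56                   85
5        24  Gadget     23                   47
6        22  Gadget     74                   96
filter rows where discount > 27:
   discount product  units  units_plus_discount
3        30  Sensor      8                   38
4        29  Gadget     56                   85

85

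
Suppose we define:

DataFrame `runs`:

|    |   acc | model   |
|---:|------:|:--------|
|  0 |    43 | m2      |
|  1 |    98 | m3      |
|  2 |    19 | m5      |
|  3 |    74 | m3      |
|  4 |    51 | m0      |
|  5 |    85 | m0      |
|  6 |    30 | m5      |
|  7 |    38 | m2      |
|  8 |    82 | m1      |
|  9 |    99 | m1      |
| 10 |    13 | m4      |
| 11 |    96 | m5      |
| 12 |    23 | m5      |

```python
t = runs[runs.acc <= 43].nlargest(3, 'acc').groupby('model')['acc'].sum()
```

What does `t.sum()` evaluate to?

111

filter rows where acc <= 43:
    acc model
0    43    m2
2    19    m5
6    30    m5
7    38    m2
10   13    m4
12   23    m5
take 3 rows with largest acc:
   acc model
0   43    m2
7   38    m2
6   30    m5
group by model, sum of acc:
model
m2    81
m5    30
Name: acc, dtype: int64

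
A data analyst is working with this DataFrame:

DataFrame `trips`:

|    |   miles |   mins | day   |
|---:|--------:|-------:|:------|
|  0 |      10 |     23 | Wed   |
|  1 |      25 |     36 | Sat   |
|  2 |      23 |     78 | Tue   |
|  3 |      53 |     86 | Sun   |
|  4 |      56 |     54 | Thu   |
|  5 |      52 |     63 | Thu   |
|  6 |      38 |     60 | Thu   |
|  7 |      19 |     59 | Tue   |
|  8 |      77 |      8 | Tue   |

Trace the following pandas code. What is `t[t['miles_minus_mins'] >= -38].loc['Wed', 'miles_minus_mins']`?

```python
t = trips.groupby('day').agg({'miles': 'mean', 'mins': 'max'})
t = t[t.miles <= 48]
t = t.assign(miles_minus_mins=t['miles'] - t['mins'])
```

-13.0

group by day: mean(miles), max(mins):
         miles  mins
day                 
Sat  25.000000    36
Sun  53.000000    86
Thu  48.666667    63
Tue  39.666667    78
Wed  10.000000    23
filter rows where miles <= 48:
         miles  mins
day                 
Sat  25.000000    36
Tue  39.666667    78
Wed  10.000000    23
add column miles_minus_mins = t['miles'] - t['mins']:
         miles  mins  miles_minus_mins
day                                   
Sat  25.000000    36        -11.000000
Tue  39.666667    78        -38.333333
Wed  10.000000    23        -13.000000
filter rows where miles_minus_mins >= -38:
     miles  mins  miles_minus_mins
day                               
Sat   25.0    36             -11.0
Wed   10.0    23             -13.0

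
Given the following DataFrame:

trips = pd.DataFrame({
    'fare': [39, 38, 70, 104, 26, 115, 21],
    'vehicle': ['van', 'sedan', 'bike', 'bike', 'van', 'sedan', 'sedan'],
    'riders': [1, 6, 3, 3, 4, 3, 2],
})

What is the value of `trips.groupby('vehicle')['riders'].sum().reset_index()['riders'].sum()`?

22

group by vehicle, sum of riders:
vehicle
bike      6
sedan    11
van       5
Name: riders, dtype: int64
reset_index():
  vehicle  riders
0    bike       6
1   sedan      11
2     van       5
sum of column 'riders' → 22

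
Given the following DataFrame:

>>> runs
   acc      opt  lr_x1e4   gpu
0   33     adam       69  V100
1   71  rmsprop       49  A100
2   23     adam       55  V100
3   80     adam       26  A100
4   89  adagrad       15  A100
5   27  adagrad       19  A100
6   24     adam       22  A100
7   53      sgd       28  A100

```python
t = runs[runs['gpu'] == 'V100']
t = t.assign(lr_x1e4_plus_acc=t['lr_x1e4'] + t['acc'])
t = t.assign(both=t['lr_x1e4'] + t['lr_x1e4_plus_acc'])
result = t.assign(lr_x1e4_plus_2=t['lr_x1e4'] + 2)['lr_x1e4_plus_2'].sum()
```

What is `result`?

128

filter rows where gpu == 'V100':
   acc   opt  lr_x1e4   gpu
0   33  adam       69  V100
2   23  adam       55  V100
add column lr_x1e4_plus_acc = t['lr_x1e4'] + t['acc']:
   acc   opt  lr_x1e4   gpu  lr_x1e4_plus_acc
0   33  adam       69  V100               102
2   23  adam       55  V100                78
add column both = t['lr_x1e4'] + t['lr_x1e4_plus_acc']:
   acc   opt  lr_x1e4   gpu  lr_x1e4_plus_acc  both
0   33  adam       69  V100               102   171
2   23  adam       55  V100                78   133
add column lr_x1e4_plus_2 = t['lr_x1e4'] + 2:
   acc   opt  lr_x1e4   gpu  lr_x1e4_plus_acc  both  lr_x1e4_plus_2
0   33  adam       69  V100               102   171              71
2   23  adam       55  V100                78   133              57
Then the sum of column 'lr_x1e4_plus_2': 128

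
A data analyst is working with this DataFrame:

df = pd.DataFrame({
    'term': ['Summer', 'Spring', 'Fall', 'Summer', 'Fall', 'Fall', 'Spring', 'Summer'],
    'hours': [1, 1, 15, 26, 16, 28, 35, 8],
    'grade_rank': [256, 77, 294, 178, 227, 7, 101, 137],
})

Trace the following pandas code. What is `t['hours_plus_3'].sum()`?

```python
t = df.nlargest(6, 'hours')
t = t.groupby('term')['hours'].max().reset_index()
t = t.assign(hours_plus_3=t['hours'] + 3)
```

take 6 rows with largest hours:
     term  hours  grade_rank
6  Spring     35         101
5    Fall     28           7
3  Summer     26         178
4    Fall     16         227
2    Fall     15         294
7  Summer      8         137
group by term, max of hours:
term
Fall      28
Spring    35
Summer    26
Name: hours, dtype: int64
reset_index():
     term  hours
0    Fall     28
1  Spring     35
2  Summer     26
add column hours_plus_3 = t['hours'] + 3:
     term  hours  hours_plus_3
0    Fall     28            31
1  Spring     35            38
2  Summer     26            29
Finally, sum of column 'hours_plus_3' = 98.

98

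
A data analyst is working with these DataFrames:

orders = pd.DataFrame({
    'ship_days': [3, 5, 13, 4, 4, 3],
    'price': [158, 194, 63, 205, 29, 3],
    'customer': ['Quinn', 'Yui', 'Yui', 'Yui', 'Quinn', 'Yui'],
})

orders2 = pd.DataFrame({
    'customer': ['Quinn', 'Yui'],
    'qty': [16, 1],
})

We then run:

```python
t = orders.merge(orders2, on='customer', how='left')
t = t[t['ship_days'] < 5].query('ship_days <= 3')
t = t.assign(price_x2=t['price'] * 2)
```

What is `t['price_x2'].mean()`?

merge on 'customer' (how='left') → 6 rows:
   ship_days  price customer  qty
0          3    158    Quinn   16
1          5    194      Yui    1
2         13     63      Yui    1
3          4    205      Yui    1
4          4     29    Quinn   16
5          3      3      Yui    1
filter rows where ship_days < 5:
   ship_days  price customer  qty
0          3    158    Quinn   16
3          4    205      Yui    1
4          4     29    Quinn   16
5          3      3      Yui    1
filter rows where ship_days <= 3:
   ship_days  price customer  qty
0          3    158    Quinn   16
5          3      3      Yui    1
add column price_x2 = t['price'] * 2:
   ship_days  price customer  qty  price_x2
0          3    158    Quinn   16       316
5          3      3      Yui    1         6
mean of column 'price_x2' → 161.0

161.0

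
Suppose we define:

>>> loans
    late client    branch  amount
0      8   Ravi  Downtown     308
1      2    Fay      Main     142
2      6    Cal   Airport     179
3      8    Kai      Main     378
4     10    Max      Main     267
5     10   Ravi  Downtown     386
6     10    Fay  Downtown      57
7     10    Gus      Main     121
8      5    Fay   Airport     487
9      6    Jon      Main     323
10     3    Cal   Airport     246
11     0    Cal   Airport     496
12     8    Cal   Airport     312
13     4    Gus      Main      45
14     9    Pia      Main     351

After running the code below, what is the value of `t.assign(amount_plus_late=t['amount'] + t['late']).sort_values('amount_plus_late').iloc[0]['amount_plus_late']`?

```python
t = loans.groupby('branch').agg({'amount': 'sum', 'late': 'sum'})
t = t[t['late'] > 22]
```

779

group by branch: sum(amount), sum(late):
          amount  late
branch                
Airport     1720    22
Downtown     751    28
Main        1627    49
filter rows where late > 22:
          amount  late
branch                
Downtown     751    28
Main        1627    49
add column amount_plus_late = t['amount'] + t['late']:
          amount  late  amount_plus_late
branch                                  
Downtown     751    28               779
Main        1627    49              1676
sort by amount_plus_late:
          amount  late  amount_plus_late
branch                                  
Downtown     751    28               779
Main        1627    49              1676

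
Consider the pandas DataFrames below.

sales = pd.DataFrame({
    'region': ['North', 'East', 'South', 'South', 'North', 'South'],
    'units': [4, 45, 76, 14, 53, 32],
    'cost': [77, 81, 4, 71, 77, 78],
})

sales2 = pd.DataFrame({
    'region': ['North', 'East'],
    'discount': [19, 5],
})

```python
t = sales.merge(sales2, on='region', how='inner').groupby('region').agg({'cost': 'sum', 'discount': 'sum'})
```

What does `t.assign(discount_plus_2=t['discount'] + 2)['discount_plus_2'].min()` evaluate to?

7

merge on 'region' (how='inner') → 3 rows:
  region  units  cost  discount
0  North      4    77        19
1   East     45    81         5
2  North     53    77        19
group by region: sum(cost), sum(discount):
        cost  discount
region                
East      81         5
North    154        38
add column discount_plus_2 = t['discount'] + 2:
        cost  discount  discount_plus_2
region                                 
East      81         5                7
North    154        38               40
min of column 'discount_plus_2' → 7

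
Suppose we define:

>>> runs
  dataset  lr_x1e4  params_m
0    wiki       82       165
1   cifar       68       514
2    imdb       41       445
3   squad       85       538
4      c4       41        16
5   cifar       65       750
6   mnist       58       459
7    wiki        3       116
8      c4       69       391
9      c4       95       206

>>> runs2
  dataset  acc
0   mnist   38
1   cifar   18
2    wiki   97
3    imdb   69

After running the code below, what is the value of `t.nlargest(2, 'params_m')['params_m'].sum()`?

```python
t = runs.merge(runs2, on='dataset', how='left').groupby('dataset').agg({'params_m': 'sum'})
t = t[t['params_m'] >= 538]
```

merge on 'dataset' (how='left') → 10 rows:
  dataset  lr_x1e4  params_m   acc
0    wiki       82       165  97.0
1   cifar       68       514  18.0
2    imdb       41       445  69.0
3   squad       85       538   NaN
4      c4       41        16   NaN
5   cifar       65       750  18.0
6   mnist       58       459  38.0
7    wiki        3       116  97.0
8      c4       69       391   NaN
9      c4       95       206   NaN
group by dataset, sum of params_m:
         params_m
dataset          
c4            613
cifar        1264
imdb          445
mnist         459
squad         538
wiki          281
filter rows where params_m >= 538:
         params_m
dataset          
c4            613
cifar        1264
squad         538
take 2 rows with largest params_m:
         params_m
dataset          
cifar        1264
c4            613
Taking the sum of column 'params_m' gives 1877.

1877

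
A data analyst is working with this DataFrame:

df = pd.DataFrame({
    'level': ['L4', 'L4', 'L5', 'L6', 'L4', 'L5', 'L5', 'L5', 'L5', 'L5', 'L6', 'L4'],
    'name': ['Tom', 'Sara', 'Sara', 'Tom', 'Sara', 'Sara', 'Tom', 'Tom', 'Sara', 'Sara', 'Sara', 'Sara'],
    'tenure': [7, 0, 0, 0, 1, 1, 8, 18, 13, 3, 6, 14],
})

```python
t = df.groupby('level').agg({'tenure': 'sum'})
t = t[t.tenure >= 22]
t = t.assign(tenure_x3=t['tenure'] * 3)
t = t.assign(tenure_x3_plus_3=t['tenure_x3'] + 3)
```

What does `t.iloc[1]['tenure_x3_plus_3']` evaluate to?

group by level, sum of tenure:
       tenure
level        
L4         22
L5         43
L6          6
filter rows where tenure >= 22:
       tenure
level        
L4         22
L5         43
add column tenure_x3 = t['tenure'] * 3:
       tenure  tenure_x3
level                   
L4         22         66
L5         43        129
add column tenure_x3_plus_3 = t['tenure_x3'] + 3:
       tenure  tenure_x3  tenure_x3_plus_3
level                                     
L4         22         66                69
L5         43        129               132
Reading off the value at position 1, column 'tenure_x3_plus_3', we get 132.

132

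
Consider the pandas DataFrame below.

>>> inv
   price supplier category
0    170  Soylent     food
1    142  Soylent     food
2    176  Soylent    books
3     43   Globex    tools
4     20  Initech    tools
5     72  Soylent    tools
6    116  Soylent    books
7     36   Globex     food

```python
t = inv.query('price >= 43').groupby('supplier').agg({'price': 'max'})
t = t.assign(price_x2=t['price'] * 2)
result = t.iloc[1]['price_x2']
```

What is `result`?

filter rows where price >= 43:
   price supplier category
0    170  Soylent     food
1    142  Soylent     food
2    176  Soylent    books
3     43   Globex    tools
5     72  Soylent    tools
6    116  Soylent    books
group by supplier, max of price:
          price
supplier       
Globex       43
Soylent     176
add column price_x2 = t['price'] * 2:
          price  price_x2
supplier                 
Globex       43        86
Soylent     176       352

352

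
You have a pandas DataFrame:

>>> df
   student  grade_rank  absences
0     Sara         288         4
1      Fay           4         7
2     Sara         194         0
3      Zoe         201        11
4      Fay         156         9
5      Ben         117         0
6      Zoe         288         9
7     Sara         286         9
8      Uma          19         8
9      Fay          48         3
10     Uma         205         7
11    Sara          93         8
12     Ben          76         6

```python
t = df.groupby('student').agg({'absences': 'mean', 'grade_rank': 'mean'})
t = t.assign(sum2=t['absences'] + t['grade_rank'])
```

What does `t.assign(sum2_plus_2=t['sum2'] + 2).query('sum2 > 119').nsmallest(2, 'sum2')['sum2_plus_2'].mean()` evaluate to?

group by student: mean(absences), mean(grade_rank):
          absences  grade_rank
student                       
Ben       3.000000   96.500000
Fay       6.333333   69.333333
Sara      5.250000  215.250000
Uma       7.500000  112.000000
Zoe      10.000000  244.500000
add column sum2 = t['absences'] + t['grade_rank']:
          absences  grade_rank        sum2
student                                   
Ben       3.000000   96.500000   99.500000
Fay       6.333333   69.333333   75.666667
Sara      5.250000  215.250000  220.500000
Uma       7.500000  112.000000  119.500000
Zoe      10.000000  244.500000  254.500000
add column sum2_plus_2 = t['sum2'] + 2:
          absences  grade_rank        sum2  sum2_plus_2
student                                                
Ben       3.000000   96.500000   99.500000   101.500000
Fay       6.333333   69.333333   75.666667    77.666667
Sara      5.250000  215.250000  220.500000   222.500000
Uma       7.500000  112.000000  119.500000   121.500000
Zoe      10.000000  244.500000  254.500000   256.500000
filter rows where sum2 > 119:
         absences  grade_rank   sum2  sum2_plus_2
student                                          
Sara         5.25      215.25  220.5        222.5
Uma          7.50      112.00  119.5        121.5
Zoe         10.00      244.50  254.5        256.5
take 2 rows with smallest sum2:
         absences  grade_rank   sum2  sum2_plus_2
student                                          
Uma          7.50      112.00  119.5        121.5
Sara         5.25      215.25  220.5        222.5
mean of column 'sum2_plus_2' → 172.0

172.0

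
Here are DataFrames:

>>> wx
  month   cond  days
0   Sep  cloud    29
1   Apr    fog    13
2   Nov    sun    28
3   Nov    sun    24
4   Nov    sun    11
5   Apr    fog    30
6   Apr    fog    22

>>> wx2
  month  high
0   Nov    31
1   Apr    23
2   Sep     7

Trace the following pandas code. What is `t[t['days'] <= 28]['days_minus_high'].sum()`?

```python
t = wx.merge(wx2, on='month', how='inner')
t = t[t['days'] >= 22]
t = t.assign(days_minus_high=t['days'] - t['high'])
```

merge on 'month' (how='inner') → 7 rows:
  month   cond  days  high
0   Sep  cloud    29     7
1   Apr    fog    13    23
2   Nov    sun    28    31
3   Nov    sun    24    31
4   Nov    sun    11    31
5   Apr    fog    30    23
6   Apr    fog    22    23
filter rows where days >= 22:
  month   cond  days  high
0   Sep  cloud    29     7
2   Nov    sun    28    31
3   Nov    sun    24    31
5   Apr    fog    30    23
6   Apr    fog    22    23
add column days_minus_high = t['days'] - t['high']:
  month   cond  days  high  days_minus_high
0   Sep  cloud    29     7               22
2   Nov    sun    28    31               -3
3   Nov    sun    24    31               -7
5   Apr    fog    30    23                7
6   Apr    fog    22    23               -1
filter rows where days <= 28:
  month cond  days  high  days_minus_high
2   Nov  sun    28    31               -3
3   Nov  sun    24    31               -7
6   Apr  fog    22    23               -1
Then the sum of column 'days_minus_high': -11

-11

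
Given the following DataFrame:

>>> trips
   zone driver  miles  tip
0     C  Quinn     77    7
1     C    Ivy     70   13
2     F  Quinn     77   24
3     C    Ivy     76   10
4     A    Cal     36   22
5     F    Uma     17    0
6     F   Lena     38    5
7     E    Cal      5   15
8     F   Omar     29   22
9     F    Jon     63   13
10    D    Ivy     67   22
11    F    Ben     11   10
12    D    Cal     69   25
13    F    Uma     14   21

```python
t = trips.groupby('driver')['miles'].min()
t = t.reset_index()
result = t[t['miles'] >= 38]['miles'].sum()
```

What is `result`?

245

group by driver, min of miles:
driver
Ben      11
Cal       5
Ivy      67
Jon      63
Lena     38
Omar     29
Quinn    77
Uma      14
Name: miles, dtype: int64
reset_index():
  driver  miles
0    Ben     11
1    Cal      5
2    Ivy     67
3    Jon     63
4   Lena     38
5   Omar     29
6  Quinn     77
7    Uma     14
filter rows where miles >= 38:
  driver  miles
2    Ivy     67
3    Jon     63
4   Lena     38
6  Quinn     77
Then the sum of column 'miles': 245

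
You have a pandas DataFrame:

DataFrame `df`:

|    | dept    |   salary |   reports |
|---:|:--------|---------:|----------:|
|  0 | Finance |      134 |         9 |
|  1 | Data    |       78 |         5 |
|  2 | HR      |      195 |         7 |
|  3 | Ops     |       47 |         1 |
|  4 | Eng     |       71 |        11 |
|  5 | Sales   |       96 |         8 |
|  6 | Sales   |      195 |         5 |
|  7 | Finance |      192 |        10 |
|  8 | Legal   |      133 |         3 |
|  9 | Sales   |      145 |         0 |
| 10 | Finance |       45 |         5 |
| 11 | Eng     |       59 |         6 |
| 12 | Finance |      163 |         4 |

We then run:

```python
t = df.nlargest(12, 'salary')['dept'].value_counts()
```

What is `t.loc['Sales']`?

take 12 rows with largest salary:
       dept  salary  reports
2        HR     195        7
6     Sales     195        5
7   Finance     192       10
12  Finance     163        4
9     Sales     145        0
0   Finance     134        9
8     Legal     133        3
5     Sales      96        8
1      Data      78        5
4       Eng      71       11
11      Eng      59        6
3       Ops      47        1
value_counts of dept:
dept
Sales      3
Finance    3
Eng        2
HR         1
Legal      1
Data       1
Ops        1
Name: count, dtype: int64
The value at index 'Sales' is 3.

3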